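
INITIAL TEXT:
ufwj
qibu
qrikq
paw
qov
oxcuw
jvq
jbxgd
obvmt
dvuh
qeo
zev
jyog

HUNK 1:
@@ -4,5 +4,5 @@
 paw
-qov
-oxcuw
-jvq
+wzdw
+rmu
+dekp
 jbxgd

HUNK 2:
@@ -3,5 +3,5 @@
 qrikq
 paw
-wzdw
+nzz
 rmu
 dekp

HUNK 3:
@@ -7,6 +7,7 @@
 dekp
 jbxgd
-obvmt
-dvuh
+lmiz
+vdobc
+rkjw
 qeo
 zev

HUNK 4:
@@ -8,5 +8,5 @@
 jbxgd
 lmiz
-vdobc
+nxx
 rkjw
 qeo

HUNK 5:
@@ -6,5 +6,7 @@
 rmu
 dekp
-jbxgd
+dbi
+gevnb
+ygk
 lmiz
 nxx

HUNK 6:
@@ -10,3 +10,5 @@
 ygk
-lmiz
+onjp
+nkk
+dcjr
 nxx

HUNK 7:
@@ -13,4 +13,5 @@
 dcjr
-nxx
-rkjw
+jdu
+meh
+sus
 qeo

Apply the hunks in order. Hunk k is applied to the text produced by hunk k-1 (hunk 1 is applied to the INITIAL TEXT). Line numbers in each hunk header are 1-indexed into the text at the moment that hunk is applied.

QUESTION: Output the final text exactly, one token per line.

Hunk 1: at line 4 remove [qov,oxcuw,jvq] add [wzdw,rmu,dekp] -> 13 lines: ufwj qibu qrikq paw wzdw rmu dekp jbxgd obvmt dvuh qeo zev jyog
Hunk 2: at line 3 remove [wzdw] add [nzz] -> 13 lines: ufwj qibu qrikq paw nzz rmu dekp jbxgd obvmt dvuh qeo zev jyog
Hunk 3: at line 7 remove [obvmt,dvuh] add [lmiz,vdobc,rkjw] -> 14 lines: ufwj qibu qrikq paw nzz rmu dekp jbxgd lmiz vdobc rkjw qeo zev jyog
Hunk 4: at line 8 remove [vdobc] add [nxx] -> 14 lines: ufwj qibu qrikq paw nzz rmu dekp jbxgd lmiz nxx rkjw qeo zev jyog
Hunk 5: at line 6 remove [jbxgd] add [dbi,gevnb,ygk] -> 16 lines: ufwj qibu qrikq paw nzz rmu dekp dbi gevnb ygk lmiz nxx rkjw qeo zev jyog
Hunk 6: at line 10 remove [lmiz] add [onjp,nkk,dcjr] -> 18 lines: ufwj qibu qrikq paw nzz rmu dekp dbi gevnb ygk onjp nkk dcjr nxx rkjw qeo zev jyog
Hunk 7: at line 13 remove [nxx,rkjw] add [jdu,meh,sus] -> 19 lines: ufwj qibu qrikq paw nzz rmu dekp dbi gevnb ygk onjp nkk dcjr jdu meh sus qeo zev jyog

Answer: ufwj
qibu
qrikq
paw
nzz
rmu
dekp
dbi
gevnb
ygk
onjp
nkk
dcjr
jdu
meh
sus
qeo
zev
jyog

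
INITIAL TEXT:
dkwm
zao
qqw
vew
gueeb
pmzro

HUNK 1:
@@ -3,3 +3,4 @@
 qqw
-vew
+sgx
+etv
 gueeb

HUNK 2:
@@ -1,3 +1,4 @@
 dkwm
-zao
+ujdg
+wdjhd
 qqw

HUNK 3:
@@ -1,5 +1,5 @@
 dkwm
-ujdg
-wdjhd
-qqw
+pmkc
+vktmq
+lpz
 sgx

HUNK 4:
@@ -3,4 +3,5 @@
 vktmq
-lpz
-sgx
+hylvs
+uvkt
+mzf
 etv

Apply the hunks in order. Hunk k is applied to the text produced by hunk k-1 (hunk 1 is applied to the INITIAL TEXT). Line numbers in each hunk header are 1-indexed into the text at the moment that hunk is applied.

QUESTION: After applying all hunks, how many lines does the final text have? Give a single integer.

Answer: 9

Derivation:
Hunk 1: at line 3 remove [vew] add [sgx,etv] -> 7 lines: dkwm zao qqw sgx etv gueeb pmzro
Hunk 2: at line 1 remove [zao] add [ujdg,wdjhd] -> 8 lines: dkwm ujdg wdjhd qqw sgx etv gueeb pmzro
Hunk 3: at line 1 remove [ujdg,wdjhd,qqw] add [pmkc,vktmq,lpz] -> 8 lines: dkwm pmkc vktmq lpz sgx etv gueeb pmzro
Hunk 4: at line 3 remove [lpz,sgx] add [hylvs,uvkt,mzf] -> 9 lines: dkwm pmkc vktmq hylvs uvkt mzf etv gueeb pmzro
Final line count: 9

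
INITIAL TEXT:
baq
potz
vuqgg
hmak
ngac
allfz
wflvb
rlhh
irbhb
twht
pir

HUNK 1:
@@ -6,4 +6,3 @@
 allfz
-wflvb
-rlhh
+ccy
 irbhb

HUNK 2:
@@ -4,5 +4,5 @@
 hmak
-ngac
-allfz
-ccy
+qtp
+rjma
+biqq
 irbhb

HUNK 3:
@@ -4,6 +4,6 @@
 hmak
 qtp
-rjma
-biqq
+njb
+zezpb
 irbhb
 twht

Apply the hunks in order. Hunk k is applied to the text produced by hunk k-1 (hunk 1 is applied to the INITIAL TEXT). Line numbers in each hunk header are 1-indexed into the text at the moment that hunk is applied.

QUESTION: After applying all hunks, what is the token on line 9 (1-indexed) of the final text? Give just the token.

Answer: twht

Derivation:
Hunk 1: at line 6 remove [wflvb,rlhh] add [ccy] -> 10 lines: baq potz vuqgg hmak ngac allfz ccy irbhb twht pir
Hunk 2: at line 4 remove [ngac,allfz,ccy] add [qtp,rjma,biqq] -> 10 lines: baq potz vuqgg hmak qtp rjma biqq irbhb twht pir
Hunk 3: at line 4 remove [rjma,biqq] add [njb,zezpb] -> 10 lines: baq potz vuqgg hmak qtp njb zezpb irbhb twht pir
Final line 9: twht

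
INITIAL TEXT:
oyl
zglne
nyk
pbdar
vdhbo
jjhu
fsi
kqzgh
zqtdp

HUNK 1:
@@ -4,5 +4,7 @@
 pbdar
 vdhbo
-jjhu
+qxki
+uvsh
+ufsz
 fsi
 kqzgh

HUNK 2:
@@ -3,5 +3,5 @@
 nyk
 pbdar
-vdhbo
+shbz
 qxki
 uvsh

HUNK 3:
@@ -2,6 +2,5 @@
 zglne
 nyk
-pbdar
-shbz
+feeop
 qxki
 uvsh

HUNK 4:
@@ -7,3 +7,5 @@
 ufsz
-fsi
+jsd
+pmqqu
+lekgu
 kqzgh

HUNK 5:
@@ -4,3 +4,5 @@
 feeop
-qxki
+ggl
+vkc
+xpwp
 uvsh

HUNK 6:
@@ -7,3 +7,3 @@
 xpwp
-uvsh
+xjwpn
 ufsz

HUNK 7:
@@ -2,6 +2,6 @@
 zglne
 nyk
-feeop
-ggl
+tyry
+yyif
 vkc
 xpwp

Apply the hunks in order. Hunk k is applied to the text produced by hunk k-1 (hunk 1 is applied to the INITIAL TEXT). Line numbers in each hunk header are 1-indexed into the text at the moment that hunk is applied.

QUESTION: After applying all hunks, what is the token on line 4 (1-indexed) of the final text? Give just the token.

Answer: tyry

Derivation:
Hunk 1: at line 4 remove [jjhu] add [qxki,uvsh,ufsz] -> 11 lines: oyl zglne nyk pbdar vdhbo qxki uvsh ufsz fsi kqzgh zqtdp
Hunk 2: at line 3 remove [vdhbo] add [shbz] -> 11 lines: oyl zglne nyk pbdar shbz qxki uvsh ufsz fsi kqzgh zqtdp
Hunk 3: at line 2 remove [pbdar,shbz] add [feeop] -> 10 lines: oyl zglne nyk feeop qxki uvsh ufsz fsi kqzgh zqtdp
Hunk 4: at line 7 remove [fsi] add [jsd,pmqqu,lekgu] -> 12 lines: oyl zglne nyk feeop qxki uvsh ufsz jsd pmqqu lekgu kqzgh zqtdp
Hunk 5: at line 4 remove [qxki] add [ggl,vkc,xpwp] -> 14 lines: oyl zglne nyk feeop ggl vkc xpwp uvsh ufsz jsd pmqqu lekgu kqzgh zqtdp
Hunk 6: at line 7 remove [uvsh] add [xjwpn] -> 14 lines: oyl zglne nyk feeop ggl vkc xpwp xjwpn ufsz jsd pmqqu lekgu kqzgh zqtdp
Hunk 7: at line 2 remove [feeop,ggl] add [tyry,yyif] -> 14 lines: oyl zglne nyk tyry yyif vkc xpwp xjwpn ufsz jsd pmqqu lekgu kqzgh zqtdp
Final line 4: tyry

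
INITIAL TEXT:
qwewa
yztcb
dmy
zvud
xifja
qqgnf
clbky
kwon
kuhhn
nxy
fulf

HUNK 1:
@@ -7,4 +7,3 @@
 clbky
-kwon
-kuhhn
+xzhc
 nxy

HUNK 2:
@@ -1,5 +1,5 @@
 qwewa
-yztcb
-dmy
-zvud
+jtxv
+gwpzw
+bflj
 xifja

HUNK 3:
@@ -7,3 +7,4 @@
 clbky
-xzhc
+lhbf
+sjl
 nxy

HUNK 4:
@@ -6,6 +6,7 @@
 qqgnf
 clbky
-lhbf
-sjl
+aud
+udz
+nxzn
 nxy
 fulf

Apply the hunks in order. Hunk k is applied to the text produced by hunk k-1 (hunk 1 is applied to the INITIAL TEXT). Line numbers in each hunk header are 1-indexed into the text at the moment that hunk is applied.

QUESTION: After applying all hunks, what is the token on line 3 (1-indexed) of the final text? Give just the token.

Answer: gwpzw

Derivation:
Hunk 1: at line 7 remove [kwon,kuhhn] add [xzhc] -> 10 lines: qwewa yztcb dmy zvud xifja qqgnf clbky xzhc nxy fulf
Hunk 2: at line 1 remove [yztcb,dmy,zvud] add [jtxv,gwpzw,bflj] -> 10 lines: qwewa jtxv gwpzw bflj xifja qqgnf clbky xzhc nxy fulf
Hunk 3: at line 7 remove [xzhc] add [lhbf,sjl] -> 11 lines: qwewa jtxv gwpzw bflj xifja qqgnf clbky lhbf sjl nxy fulf
Hunk 4: at line 6 remove [lhbf,sjl] add [aud,udz,nxzn] -> 12 lines: qwewa jtxv gwpzw bflj xifja qqgnf clbky aud udz nxzn nxy fulf
Final line 3: gwpzw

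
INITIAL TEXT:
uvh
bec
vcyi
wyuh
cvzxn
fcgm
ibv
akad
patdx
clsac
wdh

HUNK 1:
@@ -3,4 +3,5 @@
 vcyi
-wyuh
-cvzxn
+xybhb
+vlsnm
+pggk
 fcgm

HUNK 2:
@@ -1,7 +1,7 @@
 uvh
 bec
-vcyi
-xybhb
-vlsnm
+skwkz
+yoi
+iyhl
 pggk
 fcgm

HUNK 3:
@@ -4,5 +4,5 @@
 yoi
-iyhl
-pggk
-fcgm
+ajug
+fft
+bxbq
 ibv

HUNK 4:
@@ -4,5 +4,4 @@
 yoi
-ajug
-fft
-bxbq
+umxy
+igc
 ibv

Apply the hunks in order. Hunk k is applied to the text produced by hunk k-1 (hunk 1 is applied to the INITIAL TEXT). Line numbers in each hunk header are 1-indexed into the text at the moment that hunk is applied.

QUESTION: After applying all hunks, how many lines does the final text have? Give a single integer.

Answer: 11

Derivation:
Hunk 1: at line 3 remove [wyuh,cvzxn] add [xybhb,vlsnm,pggk] -> 12 lines: uvh bec vcyi xybhb vlsnm pggk fcgm ibv akad patdx clsac wdh
Hunk 2: at line 1 remove [vcyi,xybhb,vlsnm] add [skwkz,yoi,iyhl] -> 12 lines: uvh bec skwkz yoi iyhl pggk fcgm ibv akad patdx clsac wdh
Hunk 3: at line 4 remove [iyhl,pggk,fcgm] add [ajug,fft,bxbq] -> 12 lines: uvh bec skwkz yoi ajug fft bxbq ibv akad patdx clsac wdh
Hunk 4: at line 4 remove [ajug,fft,bxbq] add [umxy,igc] -> 11 lines: uvh bec skwkz yoi umxy igc ibv akad patdx clsac wdh
Final line count: 11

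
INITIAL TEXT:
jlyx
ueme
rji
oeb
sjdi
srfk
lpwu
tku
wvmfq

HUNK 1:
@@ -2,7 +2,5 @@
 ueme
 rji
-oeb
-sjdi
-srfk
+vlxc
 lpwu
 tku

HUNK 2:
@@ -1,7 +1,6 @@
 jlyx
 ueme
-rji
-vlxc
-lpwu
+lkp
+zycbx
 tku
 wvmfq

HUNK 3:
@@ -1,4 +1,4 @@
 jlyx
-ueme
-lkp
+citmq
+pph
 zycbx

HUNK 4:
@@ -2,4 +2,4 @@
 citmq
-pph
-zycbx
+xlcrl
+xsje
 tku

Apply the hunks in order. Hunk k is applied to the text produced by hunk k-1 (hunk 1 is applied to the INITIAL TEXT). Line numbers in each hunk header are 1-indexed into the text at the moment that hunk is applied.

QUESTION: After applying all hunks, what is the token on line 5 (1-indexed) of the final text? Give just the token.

Hunk 1: at line 2 remove [oeb,sjdi,srfk] add [vlxc] -> 7 lines: jlyx ueme rji vlxc lpwu tku wvmfq
Hunk 2: at line 1 remove [rji,vlxc,lpwu] add [lkp,zycbx] -> 6 lines: jlyx ueme lkp zycbx tku wvmfq
Hunk 3: at line 1 remove [ueme,lkp] add [citmq,pph] -> 6 lines: jlyx citmq pph zycbx tku wvmfq
Hunk 4: at line 2 remove [pph,zycbx] add [xlcrl,xsje] -> 6 lines: jlyx citmq xlcrl xsje tku wvmfq
Final line 5: tku

Answer: tku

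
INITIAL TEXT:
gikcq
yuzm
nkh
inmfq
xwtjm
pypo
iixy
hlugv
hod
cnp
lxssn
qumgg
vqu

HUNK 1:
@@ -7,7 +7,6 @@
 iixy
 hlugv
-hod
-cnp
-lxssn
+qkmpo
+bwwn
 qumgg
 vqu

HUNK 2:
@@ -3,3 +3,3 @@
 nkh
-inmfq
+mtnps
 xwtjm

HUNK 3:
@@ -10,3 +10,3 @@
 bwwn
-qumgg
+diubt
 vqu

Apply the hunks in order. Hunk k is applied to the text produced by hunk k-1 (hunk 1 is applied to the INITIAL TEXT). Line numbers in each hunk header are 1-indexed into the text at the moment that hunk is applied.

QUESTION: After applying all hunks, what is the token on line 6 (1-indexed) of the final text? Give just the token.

Hunk 1: at line 7 remove [hod,cnp,lxssn] add [qkmpo,bwwn] -> 12 lines: gikcq yuzm nkh inmfq xwtjm pypo iixy hlugv qkmpo bwwn qumgg vqu
Hunk 2: at line 3 remove [inmfq] add [mtnps] -> 12 lines: gikcq yuzm nkh mtnps xwtjm pypo iixy hlugv qkmpo bwwn qumgg vqu
Hunk 3: at line 10 remove [qumgg] add [diubt] -> 12 lines: gikcq yuzm nkh mtnps xwtjm pypo iixy hlugv qkmpo bwwn diubt vqu
Final line 6: pypo

Answer: pypo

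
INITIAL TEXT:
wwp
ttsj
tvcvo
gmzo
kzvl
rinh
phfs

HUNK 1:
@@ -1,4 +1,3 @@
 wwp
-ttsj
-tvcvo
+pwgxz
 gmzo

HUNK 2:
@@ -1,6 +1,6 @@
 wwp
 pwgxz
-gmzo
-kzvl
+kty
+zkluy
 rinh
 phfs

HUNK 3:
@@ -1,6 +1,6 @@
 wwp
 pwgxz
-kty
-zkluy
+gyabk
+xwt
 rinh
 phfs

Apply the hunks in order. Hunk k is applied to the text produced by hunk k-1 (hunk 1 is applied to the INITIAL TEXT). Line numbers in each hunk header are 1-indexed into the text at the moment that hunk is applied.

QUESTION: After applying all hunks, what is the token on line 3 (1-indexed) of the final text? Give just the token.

Hunk 1: at line 1 remove [ttsj,tvcvo] add [pwgxz] -> 6 lines: wwp pwgxz gmzo kzvl rinh phfs
Hunk 2: at line 1 remove [gmzo,kzvl] add [kty,zkluy] -> 6 lines: wwp pwgxz kty zkluy rinh phfs
Hunk 3: at line 1 remove [kty,zkluy] add [gyabk,xwt] -> 6 lines: wwp pwgxz gyabk xwt rinh phfs
Final line 3: gyabk

Answer: gyabk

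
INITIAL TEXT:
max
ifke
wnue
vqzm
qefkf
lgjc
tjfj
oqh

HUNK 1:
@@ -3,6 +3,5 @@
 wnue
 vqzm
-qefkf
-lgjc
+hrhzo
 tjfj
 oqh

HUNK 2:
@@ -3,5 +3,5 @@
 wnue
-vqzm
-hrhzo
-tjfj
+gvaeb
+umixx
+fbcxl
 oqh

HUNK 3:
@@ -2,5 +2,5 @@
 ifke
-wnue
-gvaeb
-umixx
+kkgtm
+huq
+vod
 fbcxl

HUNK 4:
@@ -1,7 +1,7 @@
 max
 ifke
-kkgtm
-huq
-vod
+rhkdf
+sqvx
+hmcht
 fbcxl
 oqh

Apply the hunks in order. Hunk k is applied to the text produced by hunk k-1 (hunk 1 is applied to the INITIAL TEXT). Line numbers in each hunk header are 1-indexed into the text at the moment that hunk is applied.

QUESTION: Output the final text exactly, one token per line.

Hunk 1: at line 3 remove [qefkf,lgjc] add [hrhzo] -> 7 lines: max ifke wnue vqzm hrhzo tjfj oqh
Hunk 2: at line 3 remove [vqzm,hrhzo,tjfj] add [gvaeb,umixx,fbcxl] -> 7 lines: max ifke wnue gvaeb umixx fbcxl oqh
Hunk 3: at line 2 remove [wnue,gvaeb,umixx] add [kkgtm,huq,vod] -> 7 lines: max ifke kkgtm huq vod fbcxl oqh
Hunk 4: at line 1 remove [kkgtm,huq,vod] add [rhkdf,sqvx,hmcht] -> 7 lines: max ifke rhkdf sqvx hmcht fbcxl oqh

Answer: max
ifke
rhkdf
sqvx
hmcht
fbcxl
oqh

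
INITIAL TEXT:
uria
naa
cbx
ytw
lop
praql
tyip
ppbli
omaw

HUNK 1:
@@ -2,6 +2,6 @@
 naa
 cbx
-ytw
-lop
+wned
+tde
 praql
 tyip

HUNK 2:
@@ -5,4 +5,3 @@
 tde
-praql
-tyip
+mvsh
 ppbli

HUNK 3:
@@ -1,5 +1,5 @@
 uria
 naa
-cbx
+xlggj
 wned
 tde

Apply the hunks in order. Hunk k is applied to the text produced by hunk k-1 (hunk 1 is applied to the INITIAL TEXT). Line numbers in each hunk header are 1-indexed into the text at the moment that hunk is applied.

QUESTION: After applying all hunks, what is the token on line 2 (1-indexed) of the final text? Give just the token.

Hunk 1: at line 2 remove [ytw,lop] add [wned,tde] -> 9 lines: uria naa cbx wned tde praql tyip ppbli omaw
Hunk 2: at line 5 remove [praql,tyip] add [mvsh] -> 8 lines: uria naa cbx wned tde mvsh ppbli omaw
Hunk 3: at line 1 remove [cbx] add [xlggj] -> 8 lines: uria naa xlggj wned tde mvsh ppbli omaw
Final line 2: naa

Answer: naa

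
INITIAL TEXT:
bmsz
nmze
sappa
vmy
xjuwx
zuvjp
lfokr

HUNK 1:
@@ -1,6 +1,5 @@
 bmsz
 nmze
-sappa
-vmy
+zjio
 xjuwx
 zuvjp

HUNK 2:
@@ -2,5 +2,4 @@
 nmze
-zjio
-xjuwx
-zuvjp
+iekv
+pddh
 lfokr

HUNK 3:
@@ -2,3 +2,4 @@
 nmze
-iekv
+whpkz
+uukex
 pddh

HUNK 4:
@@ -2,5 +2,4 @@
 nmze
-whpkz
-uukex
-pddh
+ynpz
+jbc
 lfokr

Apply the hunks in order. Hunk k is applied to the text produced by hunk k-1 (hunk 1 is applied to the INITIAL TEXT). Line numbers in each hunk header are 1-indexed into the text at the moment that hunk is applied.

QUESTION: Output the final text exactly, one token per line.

Answer: bmsz
nmze
ynpz
jbc
lfokr

Derivation:
Hunk 1: at line 1 remove [sappa,vmy] add [zjio] -> 6 lines: bmsz nmze zjio xjuwx zuvjp lfokr
Hunk 2: at line 2 remove [zjio,xjuwx,zuvjp] add [iekv,pddh] -> 5 lines: bmsz nmze iekv pddh lfokr
Hunk 3: at line 2 remove [iekv] add [whpkz,uukex] -> 6 lines: bmsz nmze whpkz uukex pddh lfokr
Hunk 4: at line 2 remove [whpkz,uukex,pddh] add [ynpz,jbc] -> 5 lines: bmsz nmze ynpz jbc lfokr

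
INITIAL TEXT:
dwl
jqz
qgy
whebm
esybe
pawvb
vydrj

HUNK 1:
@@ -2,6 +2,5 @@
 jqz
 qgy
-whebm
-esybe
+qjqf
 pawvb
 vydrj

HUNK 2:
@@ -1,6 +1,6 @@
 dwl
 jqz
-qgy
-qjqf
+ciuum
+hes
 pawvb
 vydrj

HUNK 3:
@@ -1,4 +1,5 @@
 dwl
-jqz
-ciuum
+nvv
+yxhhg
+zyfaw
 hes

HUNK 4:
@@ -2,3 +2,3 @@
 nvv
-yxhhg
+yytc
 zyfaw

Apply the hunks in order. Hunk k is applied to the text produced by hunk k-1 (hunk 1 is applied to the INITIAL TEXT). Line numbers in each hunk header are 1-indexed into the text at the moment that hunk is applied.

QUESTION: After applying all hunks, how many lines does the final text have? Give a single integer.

Answer: 7

Derivation:
Hunk 1: at line 2 remove [whebm,esybe] add [qjqf] -> 6 lines: dwl jqz qgy qjqf pawvb vydrj
Hunk 2: at line 1 remove [qgy,qjqf] add [ciuum,hes] -> 6 lines: dwl jqz ciuum hes pawvb vydrj
Hunk 3: at line 1 remove [jqz,ciuum] add [nvv,yxhhg,zyfaw] -> 7 lines: dwl nvv yxhhg zyfaw hes pawvb vydrj
Hunk 4: at line 2 remove [yxhhg] add [yytc] -> 7 lines: dwl nvv yytc zyfaw hes pawvb vydrj
Final line count: 7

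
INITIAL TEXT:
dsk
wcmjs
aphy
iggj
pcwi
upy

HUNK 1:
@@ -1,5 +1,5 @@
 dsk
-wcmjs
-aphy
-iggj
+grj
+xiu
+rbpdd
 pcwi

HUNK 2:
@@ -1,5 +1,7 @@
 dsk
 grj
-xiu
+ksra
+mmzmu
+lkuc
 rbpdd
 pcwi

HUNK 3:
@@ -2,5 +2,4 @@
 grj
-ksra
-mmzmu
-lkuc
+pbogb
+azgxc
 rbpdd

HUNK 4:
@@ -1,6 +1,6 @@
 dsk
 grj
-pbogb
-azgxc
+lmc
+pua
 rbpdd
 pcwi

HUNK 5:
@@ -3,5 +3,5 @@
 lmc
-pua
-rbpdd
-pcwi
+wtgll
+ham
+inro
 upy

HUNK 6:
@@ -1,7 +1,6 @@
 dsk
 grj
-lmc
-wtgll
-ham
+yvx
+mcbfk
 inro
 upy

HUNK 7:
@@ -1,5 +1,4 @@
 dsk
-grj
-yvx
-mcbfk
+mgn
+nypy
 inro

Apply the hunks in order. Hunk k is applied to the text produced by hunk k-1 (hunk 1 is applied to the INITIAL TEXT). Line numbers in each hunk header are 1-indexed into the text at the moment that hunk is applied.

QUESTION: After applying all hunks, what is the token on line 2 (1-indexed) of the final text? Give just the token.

Hunk 1: at line 1 remove [wcmjs,aphy,iggj] add [grj,xiu,rbpdd] -> 6 lines: dsk grj xiu rbpdd pcwi upy
Hunk 2: at line 1 remove [xiu] add [ksra,mmzmu,lkuc] -> 8 lines: dsk grj ksra mmzmu lkuc rbpdd pcwi upy
Hunk 3: at line 2 remove [ksra,mmzmu,lkuc] add [pbogb,azgxc] -> 7 lines: dsk grj pbogb azgxc rbpdd pcwi upy
Hunk 4: at line 1 remove [pbogb,azgxc] add [lmc,pua] -> 7 lines: dsk grj lmc pua rbpdd pcwi upy
Hunk 5: at line 3 remove [pua,rbpdd,pcwi] add [wtgll,ham,inro] -> 7 lines: dsk grj lmc wtgll ham inro upy
Hunk 6: at line 1 remove [lmc,wtgll,ham] add [yvx,mcbfk] -> 6 lines: dsk grj yvx mcbfk inro upy
Hunk 7: at line 1 remove [grj,yvx,mcbfk] add [mgn,nypy] -> 5 lines: dsk mgn nypy inro upy
Final line 2: mgn

Answer: mgn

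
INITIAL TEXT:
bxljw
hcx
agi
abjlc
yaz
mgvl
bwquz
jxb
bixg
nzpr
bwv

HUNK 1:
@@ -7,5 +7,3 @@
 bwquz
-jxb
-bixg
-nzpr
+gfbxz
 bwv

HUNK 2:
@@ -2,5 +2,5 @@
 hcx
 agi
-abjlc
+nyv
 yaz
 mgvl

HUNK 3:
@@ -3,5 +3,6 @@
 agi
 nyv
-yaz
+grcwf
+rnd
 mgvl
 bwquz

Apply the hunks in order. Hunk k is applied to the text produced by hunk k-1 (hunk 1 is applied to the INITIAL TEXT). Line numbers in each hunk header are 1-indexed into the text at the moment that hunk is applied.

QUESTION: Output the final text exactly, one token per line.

Answer: bxljw
hcx
agi
nyv
grcwf
rnd
mgvl
bwquz
gfbxz
bwv

Derivation:
Hunk 1: at line 7 remove [jxb,bixg,nzpr] add [gfbxz] -> 9 lines: bxljw hcx agi abjlc yaz mgvl bwquz gfbxz bwv
Hunk 2: at line 2 remove [abjlc] add [nyv] -> 9 lines: bxljw hcx agi nyv yaz mgvl bwquz gfbxz bwv
Hunk 3: at line 3 remove [yaz] add [grcwf,rnd] -> 10 lines: bxljw hcx agi nyv grcwf rnd mgvl bwquz gfbxz bwv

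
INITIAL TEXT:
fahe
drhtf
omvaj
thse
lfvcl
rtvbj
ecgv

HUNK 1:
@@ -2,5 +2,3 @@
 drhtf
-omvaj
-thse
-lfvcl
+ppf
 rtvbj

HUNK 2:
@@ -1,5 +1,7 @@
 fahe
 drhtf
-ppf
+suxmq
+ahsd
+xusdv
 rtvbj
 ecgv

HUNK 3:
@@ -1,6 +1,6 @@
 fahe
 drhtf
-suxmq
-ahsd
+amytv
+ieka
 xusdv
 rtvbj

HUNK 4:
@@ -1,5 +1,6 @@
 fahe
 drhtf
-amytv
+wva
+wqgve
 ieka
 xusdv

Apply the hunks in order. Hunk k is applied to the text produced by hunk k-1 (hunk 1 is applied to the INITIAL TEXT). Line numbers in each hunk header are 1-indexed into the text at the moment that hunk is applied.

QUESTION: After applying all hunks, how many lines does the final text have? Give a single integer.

Answer: 8

Derivation:
Hunk 1: at line 2 remove [omvaj,thse,lfvcl] add [ppf] -> 5 lines: fahe drhtf ppf rtvbj ecgv
Hunk 2: at line 1 remove [ppf] add [suxmq,ahsd,xusdv] -> 7 lines: fahe drhtf suxmq ahsd xusdv rtvbj ecgv
Hunk 3: at line 1 remove [suxmq,ahsd] add [amytv,ieka] -> 7 lines: fahe drhtf amytv ieka xusdv rtvbj ecgv
Hunk 4: at line 1 remove [amytv] add [wva,wqgve] -> 8 lines: fahe drhtf wva wqgve ieka xusdv rtvbj ecgv
Final line count: 8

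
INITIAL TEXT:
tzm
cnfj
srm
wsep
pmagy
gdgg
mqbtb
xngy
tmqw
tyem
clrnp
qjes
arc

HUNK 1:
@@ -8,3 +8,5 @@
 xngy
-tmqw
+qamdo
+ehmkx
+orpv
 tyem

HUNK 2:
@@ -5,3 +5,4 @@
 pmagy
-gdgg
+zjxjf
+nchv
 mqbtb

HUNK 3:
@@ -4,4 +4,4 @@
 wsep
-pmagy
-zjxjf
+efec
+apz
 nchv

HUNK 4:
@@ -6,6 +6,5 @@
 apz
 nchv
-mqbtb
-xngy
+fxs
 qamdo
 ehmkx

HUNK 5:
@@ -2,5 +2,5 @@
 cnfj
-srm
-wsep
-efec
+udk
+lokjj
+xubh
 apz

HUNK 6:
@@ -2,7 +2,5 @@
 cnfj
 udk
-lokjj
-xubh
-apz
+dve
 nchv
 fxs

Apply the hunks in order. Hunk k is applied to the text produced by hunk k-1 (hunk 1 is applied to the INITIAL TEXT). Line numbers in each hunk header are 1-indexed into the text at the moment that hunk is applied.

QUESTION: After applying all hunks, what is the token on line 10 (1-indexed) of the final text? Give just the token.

Answer: tyem

Derivation:
Hunk 1: at line 8 remove [tmqw] add [qamdo,ehmkx,orpv] -> 15 lines: tzm cnfj srm wsep pmagy gdgg mqbtb xngy qamdo ehmkx orpv tyem clrnp qjes arc
Hunk 2: at line 5 remove [gdgg] add [zjxjf,nchv] -> 16 lines: tzm cnfj srm wsep pmagy zjxjf nchv mqbtb xngy qamdo ehmkx orpv tyem clrnp qjes arc
Hunk 3: at line 4 remove [pmagy,zjxjf] add [efec,apz] -> 16 lines: tzm cnfj srm wsep efec apz nchv mqbtb xngy qamdo ehmkx orpv tyem clrnp qjes arc
Hunk 4: at line 6 remove [mqbtb,xngy] add [fxs] -> 15 lines: tzm cnfj srm wsep efec apz nchv fxs qamdo ehmkx orpv tyem clrnp qjes arc
Hunk 5: at line 2 remove [srm,wsep,efec] add [udk,lokjj,xubh] -> 15 lines: tzm cnfj udk lokjj xubh apz nchv fxs qamdo ehmkx orpv tyem clrnp qjes arc
Hunk 6: at line 2 remove [lokjj,xubh,apz] add [dve] -> 13 lines: tzm cnfj udk dve nchv fxs qamdo ehmkx orpv tyem clrnp qjes arc
Final line 10: tyem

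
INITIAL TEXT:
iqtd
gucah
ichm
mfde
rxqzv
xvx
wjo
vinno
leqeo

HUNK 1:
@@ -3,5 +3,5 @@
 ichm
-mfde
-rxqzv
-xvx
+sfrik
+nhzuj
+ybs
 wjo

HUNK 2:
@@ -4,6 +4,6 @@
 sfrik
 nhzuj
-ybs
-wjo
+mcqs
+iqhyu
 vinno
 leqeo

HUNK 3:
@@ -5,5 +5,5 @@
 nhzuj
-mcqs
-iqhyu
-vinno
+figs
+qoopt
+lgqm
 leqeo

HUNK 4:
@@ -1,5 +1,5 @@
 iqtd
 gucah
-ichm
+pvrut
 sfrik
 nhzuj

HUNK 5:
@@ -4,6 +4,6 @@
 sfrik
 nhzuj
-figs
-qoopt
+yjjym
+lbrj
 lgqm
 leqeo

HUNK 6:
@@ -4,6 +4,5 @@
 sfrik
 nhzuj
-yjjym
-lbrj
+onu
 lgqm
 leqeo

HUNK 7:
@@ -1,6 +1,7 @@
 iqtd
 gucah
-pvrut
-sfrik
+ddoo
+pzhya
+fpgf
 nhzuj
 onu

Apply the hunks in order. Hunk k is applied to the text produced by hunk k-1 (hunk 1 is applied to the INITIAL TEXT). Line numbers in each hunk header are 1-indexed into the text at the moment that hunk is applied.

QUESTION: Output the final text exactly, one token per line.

Answer: iqtd
gucah
ddoo
pzhya
fpgf
nhzuj
onu
lgqm
leqeo

Derivation:
Hunk 1: at line 3 remove [mfde,rxqzv,xvx] add [sfrik,nhzuj,ybs] -> 9 lines: iqtd gucah ichm sfrik nhzuj ybs wjo vinno leqeo
Hunk 2: at line 4 remove [ybs,wjo] add [mcqs,iqhyu] -> 9 lines: iqtd gucah ichm sfrik nhzuj mcqs iqhyu vinno leqeo
Hunk 3: at line 5 remove [mcqs,iqhyu,vinno] add [figs,qoopt,lgqm] -> 9 lines: iqtd gucah ichm sfrik nhzuj figs qoopt lgqm leqeo
Hunk 4: at line 1 remove [ichm] add [pvrut] -> 9 lines: iqtd gucah pvrut sfrik nhzuj figs qoopt lgqm leqeo
Hunk 5: at line 4 remove [figs,qoopt] add [yjjym,lbrj] -> 9 lines: iqtd gucah pvrut sfrik nhzuj yjjym lbrj lgqm leqeo
Hunk 6: at line 4 remove [yjjym,lbrj] add [onu] -> 8 lines: iqtd gucah pvrut sfrik nhzuj onu lgqm leqeo
Hunk 7: at line 1 remove [pvrut,sfrik] add [ddoo,pzhya,fpgf] -> 9 lines: iqtd gucah ddoo pzhya fpgf nhzuj onu lgqm leqeo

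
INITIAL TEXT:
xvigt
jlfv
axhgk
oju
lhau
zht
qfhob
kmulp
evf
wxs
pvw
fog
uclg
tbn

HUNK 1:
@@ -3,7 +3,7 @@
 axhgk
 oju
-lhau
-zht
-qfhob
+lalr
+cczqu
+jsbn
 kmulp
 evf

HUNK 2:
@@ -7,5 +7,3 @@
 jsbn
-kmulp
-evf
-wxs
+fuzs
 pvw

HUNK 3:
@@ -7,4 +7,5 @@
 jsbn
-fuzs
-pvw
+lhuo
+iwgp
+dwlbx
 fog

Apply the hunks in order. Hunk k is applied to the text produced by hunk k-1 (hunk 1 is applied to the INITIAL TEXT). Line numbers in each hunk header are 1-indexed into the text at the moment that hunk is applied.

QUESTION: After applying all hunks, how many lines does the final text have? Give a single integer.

Hunk 1: at line 3 remove [lhau,zht,qfhob] add [lalr,cczqu,jsbn] -> 14 lines: xvigt jlfv axhgk oju lalr cczqu jsbn kmulp evf wxs pvw fog uclg tbn
Hunk 2: at line 7 remove [kmulp,evf,wxs] add [fuzs] -> 12 lines: xvigt jlfv axhgk oju lalr cczqu jsbn fuzs pvw fog uclg tbn
Hunk 3: at line 7 remove [fuzs,pvw] add [lhuo,iwgp,dwlbx] -> 13 lines: xvigt jlfv axhgk oju lalr cczqu jsbn lhuo iwgp dwlbx fog uclg tbn
Final line count: 13

Answer: 13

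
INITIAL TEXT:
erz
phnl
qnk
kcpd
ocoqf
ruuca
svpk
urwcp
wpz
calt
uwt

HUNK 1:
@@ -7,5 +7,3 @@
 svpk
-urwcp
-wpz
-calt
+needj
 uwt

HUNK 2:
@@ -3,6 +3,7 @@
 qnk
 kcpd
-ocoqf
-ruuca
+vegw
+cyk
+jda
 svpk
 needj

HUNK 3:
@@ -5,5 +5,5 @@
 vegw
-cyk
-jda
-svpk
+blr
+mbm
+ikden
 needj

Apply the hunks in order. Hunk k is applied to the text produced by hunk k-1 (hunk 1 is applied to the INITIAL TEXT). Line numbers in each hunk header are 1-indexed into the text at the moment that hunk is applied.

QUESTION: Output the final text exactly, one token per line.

Hunk 1: at line 7 remove [urwcp,wpz,calt] add [needj] -> 9 lines: erz phnl qnk kcpd ocoqf ruuca svpk needj uwt
Hunk 2: at line 3 remove [ocoqf,ruuca] add [vegw,cyk,jda] -> 10 lines: erz phnl qnk kcpd vegw cyk jda svpk needj uwt
Hunk 3: at line 5 remove [cyk,jda,svpk] add [blr,mbm,ikden] -> 10 lines: erz phnl qnk kcpd vegw blr mbm ikden needj uwt

Answer: erz
phnl
qnk
kcpd
vegw
blr
mbm
ikden
needj
uwt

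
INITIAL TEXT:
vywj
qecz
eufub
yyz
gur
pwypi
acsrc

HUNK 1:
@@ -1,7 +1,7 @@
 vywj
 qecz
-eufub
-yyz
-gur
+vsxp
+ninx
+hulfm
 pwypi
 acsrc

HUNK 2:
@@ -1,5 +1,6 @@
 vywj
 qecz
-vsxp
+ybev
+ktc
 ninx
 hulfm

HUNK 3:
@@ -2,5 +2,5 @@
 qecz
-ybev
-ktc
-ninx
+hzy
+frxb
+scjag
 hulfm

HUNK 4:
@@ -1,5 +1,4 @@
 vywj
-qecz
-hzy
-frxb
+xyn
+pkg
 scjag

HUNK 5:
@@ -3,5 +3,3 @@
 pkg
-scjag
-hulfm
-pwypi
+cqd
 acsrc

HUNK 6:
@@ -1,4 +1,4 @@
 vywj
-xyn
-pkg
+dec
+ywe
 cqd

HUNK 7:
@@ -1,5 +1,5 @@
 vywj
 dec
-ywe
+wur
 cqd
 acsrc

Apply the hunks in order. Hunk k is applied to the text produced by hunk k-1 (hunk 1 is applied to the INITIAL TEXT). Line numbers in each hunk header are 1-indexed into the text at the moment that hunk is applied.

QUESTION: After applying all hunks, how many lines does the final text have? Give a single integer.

Hunk 1: at line 1 remove [eufub,yyz,gur] add [vsxp,ninx,hulfm] -> 7 lines: vywj qecz vsxp ninx hulfm pwypi acsrc
Hunk 2: at line 1 remove [vsxp] add [ybev,ktc] -> 8 lines: vywj qecz ybev ktc ninx hulfm pwypi acsrc
Hunk 3: at line 2 remove [ybev,ktc,ninx] add [hzy,frxb,scjag] -> 8 lines: vywj qecz hzy frxb scjag hulfm pwypi acsrc
Hunk 4: at line 1 remove [qecz,hzy,frxb] add [xyn,pkg] -> 7 lines: vywj xyn pkg scjag hulfm pwypi acsrc
Hunk 5: at line 3 remove [scjag,hulfm,pwypi] add [cqd] -> 5 lines: vywj xyn pkg cqd acsrc
Hunk 6: at line 1 remove [xyn,pkg] add [dec,ywe] -> 5 lines: vywj dec ywe cqd acsrc
Hunk 7: at line 1 remove [ywe] add [wur] -> 5 lines: vywj dec wur cqd acsrc
Final line count: 5

Answer: 5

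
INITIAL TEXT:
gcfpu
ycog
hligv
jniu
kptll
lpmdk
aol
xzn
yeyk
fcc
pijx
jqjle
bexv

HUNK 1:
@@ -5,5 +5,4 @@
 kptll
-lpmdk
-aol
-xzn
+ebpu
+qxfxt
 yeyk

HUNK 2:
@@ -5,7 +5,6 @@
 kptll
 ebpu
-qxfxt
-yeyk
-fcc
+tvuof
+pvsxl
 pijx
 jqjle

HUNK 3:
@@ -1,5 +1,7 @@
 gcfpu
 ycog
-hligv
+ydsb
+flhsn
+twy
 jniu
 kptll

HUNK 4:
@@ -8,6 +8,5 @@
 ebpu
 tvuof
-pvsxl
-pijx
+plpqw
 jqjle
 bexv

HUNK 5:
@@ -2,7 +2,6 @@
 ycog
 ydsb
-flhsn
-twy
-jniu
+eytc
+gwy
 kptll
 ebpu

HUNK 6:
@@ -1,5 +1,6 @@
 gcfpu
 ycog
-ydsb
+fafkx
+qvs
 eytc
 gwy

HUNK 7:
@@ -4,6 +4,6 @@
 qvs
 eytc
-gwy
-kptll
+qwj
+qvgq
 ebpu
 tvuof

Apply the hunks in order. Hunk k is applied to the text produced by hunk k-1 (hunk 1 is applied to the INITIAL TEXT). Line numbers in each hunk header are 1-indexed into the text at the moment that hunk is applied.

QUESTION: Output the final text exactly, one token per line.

Hunk 1: at line 5 remove [lpmdk,aol,xzn] add [ebpu,qxfxt] -> 12 lines: gcfpu ycog hligv jniu kptll ebpu qxfxt yeyk fcc pijx jqjle bexv
Hunk 2: at line 5 remove [qxfxt,yeyk,fcc] add [tvuof,pvsxl] -> 11 lines: gcfpu ycog hligv jniu kptll ebpu tvuof pvsxl pijx jqjle bexv
Hunk 3: at line 1 remove [hligv] add [ydsb,flhsn,twy] -> 13 lines: gcfpu ycog ydsb flhsn twy jniu kptll ebpu tvuof pvsxl pijx jqjle bexv
Hunk 4: at line 8 remove [pvsxl,pijx] add [plpqw] -> 12 lines: gcfpu ycog ydsb flhsn twy jniu kptll ebpu tvuof plpqw jqjle bexv
Hunk 5: at line 2 remove [flhsn,twy,jniu] add [eytc,gwy] -> 11 lines: gcfpu ycog ydsb eytc gwy kptll ebpu tvuof plpqw jqjle bexv
Hunk 6: at line 1 remove [ydsb] add [fafkx,qvs] -> 12 lines: gcfpu ycog fafkx qvs eytc gwy kptll ebpu tvuof plpqw jqjle bexv
Hunk 7: at line 4 remove [gwy,kptll] add [qwj,qvgq] -> 12 lines: gcfpu ycog fafkx qvs eytc qwj qvgq ebpu tvuof plpqw jqjle bexv

Answer: gcfpu
ycog
fafkx
qvs
eytc
qwj
qvgq
ebpu
tvuof
plpqw
jqjle
bexv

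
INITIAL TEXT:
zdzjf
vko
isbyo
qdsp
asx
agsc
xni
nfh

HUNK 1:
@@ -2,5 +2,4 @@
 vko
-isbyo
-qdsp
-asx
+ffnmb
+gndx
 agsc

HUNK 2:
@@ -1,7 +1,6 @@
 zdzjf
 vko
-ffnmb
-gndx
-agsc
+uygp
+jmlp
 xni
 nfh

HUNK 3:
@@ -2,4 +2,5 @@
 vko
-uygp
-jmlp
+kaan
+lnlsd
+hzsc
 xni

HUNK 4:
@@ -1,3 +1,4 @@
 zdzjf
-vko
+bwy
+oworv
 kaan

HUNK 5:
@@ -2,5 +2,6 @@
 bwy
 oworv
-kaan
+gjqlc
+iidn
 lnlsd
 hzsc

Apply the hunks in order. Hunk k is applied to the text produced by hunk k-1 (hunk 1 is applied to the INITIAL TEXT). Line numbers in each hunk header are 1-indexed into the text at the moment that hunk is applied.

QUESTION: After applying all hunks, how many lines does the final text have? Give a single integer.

Hunk 1: at line 2 remove [isbyo,qdsp,asx] add [ffnmb,gndx] -> 7 lines: zdzjf vko ffnmb gndx agsc xni nfh
Hunk 2: at line 1 remove [ffnmb,gndx,agsc] add [uygp,jmlp] -> 6 lines: zdzjf vko uygp jmlp xni nfh
Hunk 3: at line 2 remove [uygp,jmlp] add [kaan,lnlsd,hzsc] -> 7 lines: zdzjf vko kaan lnlsd hzsc xni nfh
Hunk 4: at line 1 remove [vko] add [bwy,oworv] -> 8 lines: zdzjf bwy oworv kaan lnlsd hzsc xni nfh
Hunk 5: at line 2 remove [kaan] add [gjqlc,iidn] -> 9 lines: zdzjf bwy oworv gjqlc iidn lnlsd hzsc xni nfh
Final line count: 9

Answer: 9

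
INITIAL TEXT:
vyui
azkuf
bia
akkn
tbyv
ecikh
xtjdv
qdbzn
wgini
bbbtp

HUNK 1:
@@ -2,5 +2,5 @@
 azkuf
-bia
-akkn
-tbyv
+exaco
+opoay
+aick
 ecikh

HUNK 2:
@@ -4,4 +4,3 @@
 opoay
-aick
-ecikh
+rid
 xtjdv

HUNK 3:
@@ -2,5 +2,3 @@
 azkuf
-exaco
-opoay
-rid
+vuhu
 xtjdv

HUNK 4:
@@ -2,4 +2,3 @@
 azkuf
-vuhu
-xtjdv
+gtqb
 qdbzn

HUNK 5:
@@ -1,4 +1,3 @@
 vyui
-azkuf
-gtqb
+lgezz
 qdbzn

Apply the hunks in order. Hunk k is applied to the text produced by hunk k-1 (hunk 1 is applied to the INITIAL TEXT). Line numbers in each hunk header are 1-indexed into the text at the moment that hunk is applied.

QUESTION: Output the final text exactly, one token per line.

Answer: vyui
lgezz
qdbzn
wgini
bbbtp

Derivation:
Hunk 1: at line 2 remove [bia,akkn,tbyv] add [exaco,opoay,aick] -> 10 lines: vyui azkuf exaco opoay aick ecikh xtjdv qdbzn wgini bbbtp
Hunk 2: at line 4 remove [aick,ecikh] add [rid] -> 9 lines: vyui azkuf exaco opoay rid xtjdv qdbzn wgini bbbtp
Hunk 3: at line 2 remove [exaco,opoay,rid] add [vuhu] -> 7 lines: vyui azkuf vuhu xtjdv qdbzn wgini bbbtp
Hunk 4: at line 2 remove [vuhu,xtjdv] add [gtqb] -> 6 lines: vyui azkuf gtqb qdbzn wgini bbbtp
Hunk 5: at line 1 remove [azkuf,gtqb] add [lgezz] -> 5 lines: vyui lgezz qdbzn wgini bbbtp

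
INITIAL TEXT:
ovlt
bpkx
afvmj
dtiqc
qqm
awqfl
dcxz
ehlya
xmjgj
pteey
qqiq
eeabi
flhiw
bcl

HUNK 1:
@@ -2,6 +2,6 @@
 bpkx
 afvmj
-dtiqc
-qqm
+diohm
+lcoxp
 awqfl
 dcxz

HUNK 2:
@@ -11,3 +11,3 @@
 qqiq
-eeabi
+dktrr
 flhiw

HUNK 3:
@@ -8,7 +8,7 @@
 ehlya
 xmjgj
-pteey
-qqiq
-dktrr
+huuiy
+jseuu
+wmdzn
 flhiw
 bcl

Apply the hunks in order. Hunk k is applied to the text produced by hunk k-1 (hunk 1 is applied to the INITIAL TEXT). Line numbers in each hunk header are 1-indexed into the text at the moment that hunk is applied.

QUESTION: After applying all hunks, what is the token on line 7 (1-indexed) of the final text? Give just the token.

Answer: dcxz

Derivation:
Hunk 1: at line 2 remove [dtiqc,qqm] add [diohm,lcoxp] -> 14 lines: ovlt bpkx afvmj diohm lcoxp awqfl dcxz ehlya xmjgj pteey qqiq eeabi flhiw bcl
Hunk 2: at line 11 remove [eeabi] add [dktrr] -> 14 lines: ovlt bpkx afvmj diohm lcoxp awqfl dcxz ehlya xmjgj pteey qqiq dktrr flhiw bcl
Hunk 3: at line 8 remove [pteey,qqiq,dktrr] add [huuiy,jseuu,wmdzn] -> 14 lines: ovlt bpkx afvmj diohm lcoxp awqfl dcxz ehlya xmjgj huuiy jseuu wmdzn flhiw bcl
Final line 7: dcxz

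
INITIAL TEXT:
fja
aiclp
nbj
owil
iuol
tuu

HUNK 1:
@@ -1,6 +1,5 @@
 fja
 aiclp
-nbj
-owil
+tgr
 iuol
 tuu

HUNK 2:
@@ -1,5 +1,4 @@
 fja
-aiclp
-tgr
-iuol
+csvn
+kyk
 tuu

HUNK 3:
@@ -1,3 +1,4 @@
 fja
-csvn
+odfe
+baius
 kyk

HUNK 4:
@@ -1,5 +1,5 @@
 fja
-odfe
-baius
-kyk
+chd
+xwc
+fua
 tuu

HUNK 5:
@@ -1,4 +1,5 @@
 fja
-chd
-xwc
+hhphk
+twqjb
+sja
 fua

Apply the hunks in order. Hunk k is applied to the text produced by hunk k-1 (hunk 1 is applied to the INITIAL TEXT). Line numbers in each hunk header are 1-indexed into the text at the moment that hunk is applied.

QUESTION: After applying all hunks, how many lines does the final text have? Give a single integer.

Hunk 1: at line 1 remove [nbj,owil] add [tgr] -> 5 lines: fja aiclp tgr iuol tuu
Hunk 2: at line 1 remove [aiclp,tgr,iuol] add [csvn,kyk] -> 4 lines: fja csvn kyk tuu
Hunk 3: at line 1 remove [csvn] add [odfe,baius] -> 5 lines: fja odfe baius kyk tuu
Hunk 4: at line 1 remove [odfe,baius,kyk] add [chd,xwc,fua] -> 5 lines: fja chd xwc fua tuu
Hunk 5: at line 1 remove [chd,xwc] add [hhphk,twqjb,sja] -> 6 lines: fja hhphk twqjb sja fua tuu
Final line count: 6

Answer: 6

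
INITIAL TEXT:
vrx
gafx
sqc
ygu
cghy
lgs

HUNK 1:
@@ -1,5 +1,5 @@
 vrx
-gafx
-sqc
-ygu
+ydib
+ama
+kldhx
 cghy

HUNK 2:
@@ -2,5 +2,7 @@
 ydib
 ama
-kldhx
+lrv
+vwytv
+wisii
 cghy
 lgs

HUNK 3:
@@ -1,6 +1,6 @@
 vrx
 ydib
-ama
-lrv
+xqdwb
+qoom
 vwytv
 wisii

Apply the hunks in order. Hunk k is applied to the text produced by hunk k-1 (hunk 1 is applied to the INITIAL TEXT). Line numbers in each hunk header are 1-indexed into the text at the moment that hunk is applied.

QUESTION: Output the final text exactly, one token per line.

Answer: vrx
ydib
xqdwb
qoom
vwytv
wisii
cghy
lgs

Derivation:
Hunk 1: at line 1 remove [gafx,sqc,ygu] add [ydib,ama,kldhx] -> 6 lines: vrx ydib ama kldhx cghy lgs
Hunk 2: at line 2 remove [kldhx] add [lrv,vwytv,wisii] -> 8 lines: vrx ydib ama lrv vwytv wisii cghy lgs
Hunk 3: at line 1 remove [ama,lrv] add [xqdwb,qoom] -> 8 lines: vrx ydib xqdwb qoom vwytv wisii cghy lgs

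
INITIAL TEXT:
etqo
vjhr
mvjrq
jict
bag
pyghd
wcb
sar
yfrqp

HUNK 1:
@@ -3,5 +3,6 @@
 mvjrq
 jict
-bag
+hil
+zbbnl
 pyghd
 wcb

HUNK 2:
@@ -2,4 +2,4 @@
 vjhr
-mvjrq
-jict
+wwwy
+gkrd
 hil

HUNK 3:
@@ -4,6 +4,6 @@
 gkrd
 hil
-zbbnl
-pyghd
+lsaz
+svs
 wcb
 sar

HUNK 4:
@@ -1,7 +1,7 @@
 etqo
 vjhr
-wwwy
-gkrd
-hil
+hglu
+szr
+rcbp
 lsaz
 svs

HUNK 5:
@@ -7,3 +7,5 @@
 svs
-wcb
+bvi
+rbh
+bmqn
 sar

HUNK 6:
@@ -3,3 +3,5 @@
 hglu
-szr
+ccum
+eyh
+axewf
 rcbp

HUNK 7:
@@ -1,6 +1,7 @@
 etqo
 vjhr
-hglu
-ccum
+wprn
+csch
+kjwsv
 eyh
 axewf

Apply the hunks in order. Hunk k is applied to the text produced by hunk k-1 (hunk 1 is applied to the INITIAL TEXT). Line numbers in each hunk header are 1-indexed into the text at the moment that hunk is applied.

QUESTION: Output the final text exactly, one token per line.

Hunk 1: at line 3 remove [bag] add [hil,zbbnl] -> 10 lines: etqo vjhr mvjrq jict hil zbbnl pyghd wcb sar yfrqp
Hunk 2: at line 2 remove [mvjrq,jict] add [wwwy,gkrd] -> 10 lines: etqo vjhr wwwy gkrd hil zbbnl pyghd wcb sar yfrqp
Hunk 3: at line 4 remove [zbbnl,pyghd] add [lsaz,svs] -> 10 lines: etqo vjhr wwwy gkrd hil lsaz svs wcb sar yfrqp
Hunk 4: at line 1 remove [wwwy,gkrd,hil] add [hglu,szr,rcbp] -> 10 lines: etqo vjhr hglu szr rcbp lsaz svs wcb sar yfrqp
Hunk 5: at line 7 remove [wcb] add [bvi,rbh,bmqn] -> 12 lines: etqo vjhr hglu szr rcbp lsaz svs bvi rbh bmqn sar yfrqp
Hunk 6: at line 3 remove [szr] add [ccum,eyh,axewf] -> 14 lines: etqo vjhr hglu ccum eyh axewf rcbp lsaz svs bvi rbh bmqn sar yfrqp
Hunk 7: at line 1 remove [hglu,ccum] add [wprn,csch,kjwsv] -> 15 lines: etqo vjhr wprn csch kjwsv eyh axewf rcbp lsaz svs bvi rbh bmqn sar yfrqp

Answer: etqo
vjhr
wprn
csch
kjwsv
eyh
axewf
rcbp
lsaz
svs
bvi
rbh
bmqn
sar
yfrqp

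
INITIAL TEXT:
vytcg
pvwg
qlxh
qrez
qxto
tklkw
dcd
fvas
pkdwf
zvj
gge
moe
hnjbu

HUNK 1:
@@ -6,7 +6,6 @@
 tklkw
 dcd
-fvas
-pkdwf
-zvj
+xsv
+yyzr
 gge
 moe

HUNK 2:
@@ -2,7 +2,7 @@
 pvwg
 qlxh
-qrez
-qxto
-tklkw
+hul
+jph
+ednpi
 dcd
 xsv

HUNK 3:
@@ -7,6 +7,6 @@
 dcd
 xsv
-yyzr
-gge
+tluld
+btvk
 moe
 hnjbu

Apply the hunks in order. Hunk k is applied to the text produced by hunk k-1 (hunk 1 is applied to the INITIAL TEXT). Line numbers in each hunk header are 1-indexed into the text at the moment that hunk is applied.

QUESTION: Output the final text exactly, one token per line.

Answer: vytcg
pvwg
qlxh
hul
jph
ednpi
dcd
xsv
tluld
btvk
moe
hnjbu

Derivation:
Hunk 1: at line 6 remove [fvas,pkdwf,zvj] add [xsv,yyzr] -> 12 lines: vytcg pvwg qlxh qrez qxto tklkw dcd xsv yyzr gge moe hnjbu
Hunk 2: at line 2 remove [qrez,qxto,tklkw] add [hul,jph,ednpi] -> 12 lines: vytcg pvwg qlxh hul jph ednpi dcd xsv yyzr gge moe hnjbu
Hunk 3: at line 7 remove [yyzr,gge] add [tluld,btvk] -> 12 lines: vytcg pvwg qlxh hul jph ednpi dcd xsv tluld btvk moe hnjbu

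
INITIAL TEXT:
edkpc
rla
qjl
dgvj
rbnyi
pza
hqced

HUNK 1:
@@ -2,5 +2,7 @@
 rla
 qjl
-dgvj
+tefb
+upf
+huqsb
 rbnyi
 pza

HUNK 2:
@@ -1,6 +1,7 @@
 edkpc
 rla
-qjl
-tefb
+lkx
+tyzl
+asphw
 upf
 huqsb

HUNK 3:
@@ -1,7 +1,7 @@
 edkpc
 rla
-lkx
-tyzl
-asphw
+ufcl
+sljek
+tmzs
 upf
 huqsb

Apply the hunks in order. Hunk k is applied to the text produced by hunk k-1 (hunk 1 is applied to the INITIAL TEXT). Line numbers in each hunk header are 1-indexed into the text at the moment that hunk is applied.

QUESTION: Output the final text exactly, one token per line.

Answer: edkpc
rla
ufcl
sljek
tmzs
upf
huqsb
rbnyi
pza
hqced

Derivation:
Hunk 1: at line 2 remove [dgvj] add [tefb,upf,huqsb] -> 9 lines: edkpc rla qjl tefb upf huqsb rbnyi pza hqced
Hunk 2: at line 1 remove [qjl,tefb] add [lkx,tyzl,asphw] -> 10 lines: edkpc rla lkx tyzl asphw upf huqsb rbnyi pza hqced
Hunk 3: at line 1 remove [lkx,tyzl,asphw] add [ufcl,sljek,tmzs] -> 10 lines: edkpc rla ufcl sljek tmzs upf huqsb rbnyi pza hqced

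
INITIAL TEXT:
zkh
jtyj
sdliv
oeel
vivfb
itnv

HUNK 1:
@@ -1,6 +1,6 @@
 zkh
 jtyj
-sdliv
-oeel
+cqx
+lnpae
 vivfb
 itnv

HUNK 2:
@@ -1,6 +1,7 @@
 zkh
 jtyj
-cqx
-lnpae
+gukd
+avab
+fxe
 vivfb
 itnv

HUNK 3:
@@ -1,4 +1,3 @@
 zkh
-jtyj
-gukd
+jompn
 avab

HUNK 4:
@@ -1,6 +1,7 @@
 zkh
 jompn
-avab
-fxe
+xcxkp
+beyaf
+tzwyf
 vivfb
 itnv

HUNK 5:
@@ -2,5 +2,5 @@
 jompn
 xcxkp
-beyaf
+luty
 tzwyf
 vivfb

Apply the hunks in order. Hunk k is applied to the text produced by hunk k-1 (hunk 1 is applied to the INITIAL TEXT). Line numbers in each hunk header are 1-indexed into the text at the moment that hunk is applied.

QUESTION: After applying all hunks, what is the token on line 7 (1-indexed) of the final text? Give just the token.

Hunk 1: at line 1 remove [sdliv,oeel] add [cqx,lnpae] -> 6 lines: zkh jtyj cqx lnpae vivfb itnv
Hunk 2: at line 1 remove [cqx,lnpae] add [gukd,avab,fxe] -> 7 lines: zkh jtyj gukd avab fxe vivfb itnv
Hunk 3: at line 1 remove [jtyj,gukd] add [jompn] -> 6 lines: zkh jompn avab fxe vivfb itnv
Hunk 4: at line 1 remove [avab,fxe] add [xcxkp,beyaf,tzwyf] -> 7 lines: zkh jompn xcxkp beyaf tzwyf vivfb itnv
Hunk 5: at line 2 remove [beyaf] add [luty] -> 7 lines: zkh jompn xcxkp luty tzwyf vivfb itnv
Final line 7: itnv

Answer: itnv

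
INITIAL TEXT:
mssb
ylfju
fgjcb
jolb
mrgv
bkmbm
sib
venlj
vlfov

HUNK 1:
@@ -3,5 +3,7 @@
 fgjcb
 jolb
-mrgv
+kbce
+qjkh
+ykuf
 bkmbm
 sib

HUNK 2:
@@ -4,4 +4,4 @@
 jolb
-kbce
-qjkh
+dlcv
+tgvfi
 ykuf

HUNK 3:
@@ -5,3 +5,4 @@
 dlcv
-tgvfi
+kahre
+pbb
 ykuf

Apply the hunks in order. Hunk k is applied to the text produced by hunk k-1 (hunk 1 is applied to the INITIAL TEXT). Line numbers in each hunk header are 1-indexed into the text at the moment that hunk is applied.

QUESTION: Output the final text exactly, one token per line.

Hunk 1: at line 3 remove [mrgv] add [kbce,qjkh,ykuf] -> 11 lines: mssb ylfju fgjcb jolb kbce qjkh ykuf bkmbm sib venlj vlfov
Hunk 2: at line 4 remove [kbce,qjkh] add [dlcv,tgvfi] -> 11 lines: mssb ylfju fgjcb jolb dlcv tgvfi ykuf bkmbm sib venlj vlfov
Hunk 3: at line 5 remove [tgvfi] add [kahre,pbb] -> 12 lines: mssb ylfju fgjcb jolb dlcv kahre pbb ykuf bkmbm sib venlj vlfov

Answer: mssb
ylfju
fgjcb
jolb
dlcv
kahre
pbb
ykuf
bkmbm
sib
venlj
vlfov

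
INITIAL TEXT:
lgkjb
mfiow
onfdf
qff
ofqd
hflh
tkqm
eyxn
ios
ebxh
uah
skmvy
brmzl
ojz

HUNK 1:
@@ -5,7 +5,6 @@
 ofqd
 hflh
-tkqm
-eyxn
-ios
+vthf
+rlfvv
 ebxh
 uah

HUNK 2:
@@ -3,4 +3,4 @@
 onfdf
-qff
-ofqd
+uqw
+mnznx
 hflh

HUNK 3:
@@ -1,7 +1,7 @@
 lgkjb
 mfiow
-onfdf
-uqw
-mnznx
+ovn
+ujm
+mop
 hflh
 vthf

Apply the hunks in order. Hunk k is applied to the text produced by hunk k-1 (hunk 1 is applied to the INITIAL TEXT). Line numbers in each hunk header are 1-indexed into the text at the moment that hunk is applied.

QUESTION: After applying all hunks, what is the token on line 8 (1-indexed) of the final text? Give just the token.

Hunk 1: at line 5 remove [tkqm,eyxn,ios] add [vthf,rlfvv] -> 13 lines: lgkjb mfiow onfdf qff ofqd hflh vthf rlfvv ebxh uah skmvy brmzl ojz
Hunk 2: at line 3 remove [qff,ofqd] add [uqw,mnznx] -> 13 lines: lgkjb mfiow onfdf uqw mnznx hflh vthf rlfvv ebxh uah skmvy brmzl ojz
Hunk 3: at line 1 remove [onfdf,uqw,mnznx] add [ovn,ujm,mop] -> 13 lines: lgkjb mfiow ovn ujm mop hflh vthf rlfvv ebxh uah skmvy brmzl ojz
Final line 8: rlfvv

Answer: rlfvv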